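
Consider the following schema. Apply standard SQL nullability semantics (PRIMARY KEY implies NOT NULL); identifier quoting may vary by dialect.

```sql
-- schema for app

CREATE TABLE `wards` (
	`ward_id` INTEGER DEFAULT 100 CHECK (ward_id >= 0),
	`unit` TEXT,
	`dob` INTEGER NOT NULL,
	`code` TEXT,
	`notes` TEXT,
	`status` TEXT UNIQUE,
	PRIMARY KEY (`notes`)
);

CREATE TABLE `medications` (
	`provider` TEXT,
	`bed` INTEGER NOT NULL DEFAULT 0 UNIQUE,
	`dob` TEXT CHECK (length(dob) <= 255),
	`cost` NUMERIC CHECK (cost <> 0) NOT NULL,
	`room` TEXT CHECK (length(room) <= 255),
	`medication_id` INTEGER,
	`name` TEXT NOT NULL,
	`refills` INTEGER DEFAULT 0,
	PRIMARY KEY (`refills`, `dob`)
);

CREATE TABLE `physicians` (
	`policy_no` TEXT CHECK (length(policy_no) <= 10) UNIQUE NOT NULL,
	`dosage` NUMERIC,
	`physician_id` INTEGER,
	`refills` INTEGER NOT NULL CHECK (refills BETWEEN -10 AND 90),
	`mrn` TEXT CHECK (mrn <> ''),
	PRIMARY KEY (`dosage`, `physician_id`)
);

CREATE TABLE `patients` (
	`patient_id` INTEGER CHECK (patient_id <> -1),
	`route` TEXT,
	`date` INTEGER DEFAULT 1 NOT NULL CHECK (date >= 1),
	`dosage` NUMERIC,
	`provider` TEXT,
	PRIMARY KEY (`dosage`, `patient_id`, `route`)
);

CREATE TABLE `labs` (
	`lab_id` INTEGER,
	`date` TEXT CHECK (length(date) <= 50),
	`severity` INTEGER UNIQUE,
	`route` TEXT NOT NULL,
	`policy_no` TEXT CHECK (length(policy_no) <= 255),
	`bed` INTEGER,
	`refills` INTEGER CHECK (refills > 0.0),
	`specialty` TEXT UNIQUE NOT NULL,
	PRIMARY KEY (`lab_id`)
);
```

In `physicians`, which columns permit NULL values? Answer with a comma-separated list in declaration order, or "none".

- policy_no: declared NOT NULL → not nullable.
- dosage: part of the PRIMARY KEY, which implies NOT NULL → not nullable.
- physician_id: part of the PRIMARY KEY, which implies NOT NULL → not nullable.
- refills: declared NOT NULL → not nullable.
- mrn: CHECK does not forbid NULL (a CHECK constraint passes when its expression is NULL) → nullable.

mrn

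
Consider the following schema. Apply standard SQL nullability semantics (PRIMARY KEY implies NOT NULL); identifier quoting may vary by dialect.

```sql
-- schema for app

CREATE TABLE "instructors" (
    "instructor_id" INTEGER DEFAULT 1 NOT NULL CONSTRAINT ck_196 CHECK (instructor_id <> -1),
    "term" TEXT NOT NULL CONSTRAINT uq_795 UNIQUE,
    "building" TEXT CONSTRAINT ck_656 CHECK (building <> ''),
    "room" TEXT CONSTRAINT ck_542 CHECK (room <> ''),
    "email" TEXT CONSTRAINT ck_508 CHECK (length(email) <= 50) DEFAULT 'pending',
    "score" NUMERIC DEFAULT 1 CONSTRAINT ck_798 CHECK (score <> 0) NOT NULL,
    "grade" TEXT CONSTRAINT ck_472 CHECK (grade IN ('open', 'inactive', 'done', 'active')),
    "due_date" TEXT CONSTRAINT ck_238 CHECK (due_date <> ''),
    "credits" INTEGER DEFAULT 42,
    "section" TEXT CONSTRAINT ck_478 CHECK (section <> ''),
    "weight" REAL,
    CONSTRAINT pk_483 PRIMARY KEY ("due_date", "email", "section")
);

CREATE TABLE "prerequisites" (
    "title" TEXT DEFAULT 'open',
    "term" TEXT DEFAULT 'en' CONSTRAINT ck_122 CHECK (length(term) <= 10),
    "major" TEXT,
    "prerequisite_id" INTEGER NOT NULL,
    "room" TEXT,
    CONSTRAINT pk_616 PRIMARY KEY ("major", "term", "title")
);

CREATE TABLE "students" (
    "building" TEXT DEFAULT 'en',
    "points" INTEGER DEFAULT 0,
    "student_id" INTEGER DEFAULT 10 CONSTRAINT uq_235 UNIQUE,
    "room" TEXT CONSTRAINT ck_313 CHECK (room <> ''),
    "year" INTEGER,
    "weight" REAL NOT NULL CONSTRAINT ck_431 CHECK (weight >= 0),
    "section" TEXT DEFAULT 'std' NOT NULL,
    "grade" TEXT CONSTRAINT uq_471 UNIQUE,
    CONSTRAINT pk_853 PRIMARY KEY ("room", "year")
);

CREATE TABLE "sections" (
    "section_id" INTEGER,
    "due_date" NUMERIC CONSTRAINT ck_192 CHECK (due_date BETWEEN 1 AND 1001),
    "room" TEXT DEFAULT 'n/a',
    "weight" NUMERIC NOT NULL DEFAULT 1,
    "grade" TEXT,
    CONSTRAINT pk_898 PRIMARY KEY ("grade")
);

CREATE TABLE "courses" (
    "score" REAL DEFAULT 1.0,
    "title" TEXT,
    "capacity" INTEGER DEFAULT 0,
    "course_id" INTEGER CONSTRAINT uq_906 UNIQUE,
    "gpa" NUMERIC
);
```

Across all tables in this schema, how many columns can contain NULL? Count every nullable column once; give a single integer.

18

instructors: 5 nullable (building, room, grade, credits, weight — PK (due_date, email, section) and explicit NOT NULL columns excluded).
prerequisites: 1 nullable (room — PK (major, term, title) and explicit NOT NULL columns excluded).
students: 4 nullable (building, points, student_id, grade — PK (room, year) and explicit NOT NULL columns excluded).
sections: 3 nullable (section_id, due_date, room — PK (grade) and explicit NOT NULL columns excluded).
courses: 5 nullable (score, title, capacity, course_id, gpa — PK none and explicit NOT NULL columns excluded).
Total: 5 + 1 + 4 + 3 + 5 = 18.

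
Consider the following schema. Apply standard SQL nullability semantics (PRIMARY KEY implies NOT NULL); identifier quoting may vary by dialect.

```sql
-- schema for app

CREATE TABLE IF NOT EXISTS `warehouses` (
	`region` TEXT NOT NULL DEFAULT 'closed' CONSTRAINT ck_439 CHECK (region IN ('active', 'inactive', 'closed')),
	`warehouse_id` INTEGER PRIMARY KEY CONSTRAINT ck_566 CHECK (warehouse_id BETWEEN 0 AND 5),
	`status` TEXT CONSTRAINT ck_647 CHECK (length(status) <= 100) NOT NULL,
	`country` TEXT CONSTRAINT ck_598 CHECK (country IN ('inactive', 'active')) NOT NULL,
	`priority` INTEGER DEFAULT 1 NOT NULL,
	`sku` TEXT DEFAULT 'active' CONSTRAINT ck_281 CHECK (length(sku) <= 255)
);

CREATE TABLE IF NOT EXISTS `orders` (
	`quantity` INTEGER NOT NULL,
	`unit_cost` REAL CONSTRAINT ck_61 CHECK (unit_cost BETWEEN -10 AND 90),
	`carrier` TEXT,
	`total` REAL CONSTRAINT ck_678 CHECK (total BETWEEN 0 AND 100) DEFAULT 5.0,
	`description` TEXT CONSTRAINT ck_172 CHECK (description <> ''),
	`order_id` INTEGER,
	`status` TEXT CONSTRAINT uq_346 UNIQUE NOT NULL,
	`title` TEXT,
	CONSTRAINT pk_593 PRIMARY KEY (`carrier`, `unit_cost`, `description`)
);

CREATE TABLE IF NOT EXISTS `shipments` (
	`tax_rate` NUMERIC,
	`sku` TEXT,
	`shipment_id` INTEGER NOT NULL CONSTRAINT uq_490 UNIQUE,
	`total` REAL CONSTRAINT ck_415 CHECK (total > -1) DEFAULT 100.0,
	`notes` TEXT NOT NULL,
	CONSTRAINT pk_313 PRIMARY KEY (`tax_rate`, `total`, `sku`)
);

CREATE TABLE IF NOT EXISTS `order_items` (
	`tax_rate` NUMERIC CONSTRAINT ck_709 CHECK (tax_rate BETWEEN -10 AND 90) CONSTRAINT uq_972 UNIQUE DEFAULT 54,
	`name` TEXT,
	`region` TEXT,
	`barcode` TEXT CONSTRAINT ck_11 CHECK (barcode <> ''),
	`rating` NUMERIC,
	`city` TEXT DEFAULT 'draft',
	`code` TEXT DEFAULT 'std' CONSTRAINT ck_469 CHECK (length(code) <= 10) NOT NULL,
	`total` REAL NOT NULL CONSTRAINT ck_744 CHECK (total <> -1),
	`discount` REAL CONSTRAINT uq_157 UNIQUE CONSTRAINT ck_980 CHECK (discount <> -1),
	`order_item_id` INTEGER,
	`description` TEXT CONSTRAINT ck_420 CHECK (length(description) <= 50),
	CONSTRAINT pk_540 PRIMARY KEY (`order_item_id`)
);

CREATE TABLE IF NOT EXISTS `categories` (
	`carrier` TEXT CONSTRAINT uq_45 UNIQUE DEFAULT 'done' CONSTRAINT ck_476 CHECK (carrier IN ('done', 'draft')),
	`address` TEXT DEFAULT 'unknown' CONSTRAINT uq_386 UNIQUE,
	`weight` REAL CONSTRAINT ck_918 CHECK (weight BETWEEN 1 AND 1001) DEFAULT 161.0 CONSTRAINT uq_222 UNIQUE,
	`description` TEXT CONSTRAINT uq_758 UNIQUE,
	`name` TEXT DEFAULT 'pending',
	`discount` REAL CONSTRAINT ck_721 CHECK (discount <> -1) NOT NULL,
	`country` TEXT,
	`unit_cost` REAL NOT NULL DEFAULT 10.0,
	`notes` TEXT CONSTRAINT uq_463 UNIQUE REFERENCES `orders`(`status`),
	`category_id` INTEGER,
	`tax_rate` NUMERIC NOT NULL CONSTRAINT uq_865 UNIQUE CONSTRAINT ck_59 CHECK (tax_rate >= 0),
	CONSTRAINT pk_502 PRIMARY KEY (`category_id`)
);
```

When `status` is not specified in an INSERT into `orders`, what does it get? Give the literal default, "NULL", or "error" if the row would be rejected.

error

status has no DEFAULT clause.
Omitting it would insert NULL, but it is declared NOT NULL, so the INSERT fails.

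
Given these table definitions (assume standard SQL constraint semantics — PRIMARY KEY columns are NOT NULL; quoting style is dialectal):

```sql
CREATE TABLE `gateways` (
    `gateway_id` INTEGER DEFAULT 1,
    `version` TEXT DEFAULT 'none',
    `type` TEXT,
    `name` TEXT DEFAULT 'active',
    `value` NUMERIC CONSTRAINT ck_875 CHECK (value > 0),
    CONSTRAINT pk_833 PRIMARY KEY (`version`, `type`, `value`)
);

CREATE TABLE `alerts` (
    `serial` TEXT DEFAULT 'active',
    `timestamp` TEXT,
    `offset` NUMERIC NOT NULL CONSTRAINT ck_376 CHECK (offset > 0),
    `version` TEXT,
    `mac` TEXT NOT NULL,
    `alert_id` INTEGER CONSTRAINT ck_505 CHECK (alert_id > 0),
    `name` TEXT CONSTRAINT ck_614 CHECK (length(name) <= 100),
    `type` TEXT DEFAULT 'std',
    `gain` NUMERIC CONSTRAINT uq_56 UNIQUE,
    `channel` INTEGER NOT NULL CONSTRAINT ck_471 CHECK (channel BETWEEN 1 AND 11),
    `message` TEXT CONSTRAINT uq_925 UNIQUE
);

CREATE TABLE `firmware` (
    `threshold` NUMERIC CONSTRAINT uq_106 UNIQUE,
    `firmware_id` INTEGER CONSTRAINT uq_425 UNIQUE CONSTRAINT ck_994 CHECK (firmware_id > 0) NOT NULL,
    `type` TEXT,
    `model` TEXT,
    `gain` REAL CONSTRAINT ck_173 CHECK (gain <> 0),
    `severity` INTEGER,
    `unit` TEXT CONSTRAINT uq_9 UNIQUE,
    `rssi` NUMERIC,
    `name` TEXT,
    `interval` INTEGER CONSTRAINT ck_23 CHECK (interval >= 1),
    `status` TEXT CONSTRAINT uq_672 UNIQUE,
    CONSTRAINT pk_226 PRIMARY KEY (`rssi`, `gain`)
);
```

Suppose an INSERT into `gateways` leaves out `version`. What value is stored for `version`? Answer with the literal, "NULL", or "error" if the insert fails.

'none'

version has an explicit DEFAULT 'none'.
When the column is omitted from an INSERT, that default is used.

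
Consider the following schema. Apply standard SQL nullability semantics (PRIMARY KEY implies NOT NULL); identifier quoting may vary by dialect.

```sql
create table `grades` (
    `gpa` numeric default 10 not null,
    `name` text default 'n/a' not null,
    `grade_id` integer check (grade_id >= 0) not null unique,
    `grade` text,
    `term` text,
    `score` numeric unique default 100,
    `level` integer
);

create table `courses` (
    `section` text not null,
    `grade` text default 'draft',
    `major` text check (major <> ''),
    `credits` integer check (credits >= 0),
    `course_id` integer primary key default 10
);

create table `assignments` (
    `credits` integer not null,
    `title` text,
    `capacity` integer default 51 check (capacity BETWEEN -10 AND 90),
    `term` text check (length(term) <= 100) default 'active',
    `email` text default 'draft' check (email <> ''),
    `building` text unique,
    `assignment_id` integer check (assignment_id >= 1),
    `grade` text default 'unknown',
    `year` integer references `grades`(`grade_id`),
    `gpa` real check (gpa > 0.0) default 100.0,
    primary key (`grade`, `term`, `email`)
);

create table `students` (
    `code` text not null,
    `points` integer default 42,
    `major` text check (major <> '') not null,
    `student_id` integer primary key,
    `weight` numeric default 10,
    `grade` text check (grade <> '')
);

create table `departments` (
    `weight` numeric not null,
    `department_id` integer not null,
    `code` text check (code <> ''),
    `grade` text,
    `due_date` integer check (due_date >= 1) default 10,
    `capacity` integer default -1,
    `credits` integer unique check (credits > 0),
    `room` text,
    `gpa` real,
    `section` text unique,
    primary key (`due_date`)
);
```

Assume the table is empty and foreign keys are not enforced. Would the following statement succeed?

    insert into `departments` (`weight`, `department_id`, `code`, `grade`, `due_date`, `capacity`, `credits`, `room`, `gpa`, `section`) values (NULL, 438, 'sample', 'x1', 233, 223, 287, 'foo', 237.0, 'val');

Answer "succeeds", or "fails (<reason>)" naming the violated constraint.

fails (NOT NULL on weight)

weight is explicitly set to NULL, but weight is declared NOT NULL.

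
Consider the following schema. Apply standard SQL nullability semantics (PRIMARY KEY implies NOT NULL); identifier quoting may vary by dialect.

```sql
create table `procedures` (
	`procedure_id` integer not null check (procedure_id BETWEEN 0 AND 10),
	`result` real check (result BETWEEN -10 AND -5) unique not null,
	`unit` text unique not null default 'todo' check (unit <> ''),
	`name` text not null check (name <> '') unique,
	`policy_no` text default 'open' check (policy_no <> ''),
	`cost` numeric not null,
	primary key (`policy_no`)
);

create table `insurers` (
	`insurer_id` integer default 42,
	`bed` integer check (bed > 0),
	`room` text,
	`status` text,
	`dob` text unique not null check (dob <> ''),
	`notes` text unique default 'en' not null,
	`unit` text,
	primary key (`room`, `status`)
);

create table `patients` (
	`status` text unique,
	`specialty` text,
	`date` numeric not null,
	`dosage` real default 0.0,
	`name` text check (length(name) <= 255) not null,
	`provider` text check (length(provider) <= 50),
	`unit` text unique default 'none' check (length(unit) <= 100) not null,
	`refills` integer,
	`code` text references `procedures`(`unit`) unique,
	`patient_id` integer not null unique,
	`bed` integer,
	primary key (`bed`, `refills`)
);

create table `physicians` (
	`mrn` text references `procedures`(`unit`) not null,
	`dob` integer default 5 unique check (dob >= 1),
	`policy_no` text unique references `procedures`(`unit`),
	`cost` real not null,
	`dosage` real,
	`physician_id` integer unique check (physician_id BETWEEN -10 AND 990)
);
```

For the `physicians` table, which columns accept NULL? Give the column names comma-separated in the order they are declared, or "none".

- mrn: declared NOT NULL → not nullable.
- dob: CHECK does not forbid NULL (a CHECK constraint passes when its expression is NULL) → nullable.
- policy_no: a foreign key column may be NULL unless separately constrained → nullable.
- cost: declared NOT NULL → not nullable.
- dosage: no NOT NULL constraint applies → nullable.
- physician_id: CHECK does not forbid NULL (a CHECK constraint passes when its expression is NULL) → nullable.

dob, policy_no, dosage, physician_id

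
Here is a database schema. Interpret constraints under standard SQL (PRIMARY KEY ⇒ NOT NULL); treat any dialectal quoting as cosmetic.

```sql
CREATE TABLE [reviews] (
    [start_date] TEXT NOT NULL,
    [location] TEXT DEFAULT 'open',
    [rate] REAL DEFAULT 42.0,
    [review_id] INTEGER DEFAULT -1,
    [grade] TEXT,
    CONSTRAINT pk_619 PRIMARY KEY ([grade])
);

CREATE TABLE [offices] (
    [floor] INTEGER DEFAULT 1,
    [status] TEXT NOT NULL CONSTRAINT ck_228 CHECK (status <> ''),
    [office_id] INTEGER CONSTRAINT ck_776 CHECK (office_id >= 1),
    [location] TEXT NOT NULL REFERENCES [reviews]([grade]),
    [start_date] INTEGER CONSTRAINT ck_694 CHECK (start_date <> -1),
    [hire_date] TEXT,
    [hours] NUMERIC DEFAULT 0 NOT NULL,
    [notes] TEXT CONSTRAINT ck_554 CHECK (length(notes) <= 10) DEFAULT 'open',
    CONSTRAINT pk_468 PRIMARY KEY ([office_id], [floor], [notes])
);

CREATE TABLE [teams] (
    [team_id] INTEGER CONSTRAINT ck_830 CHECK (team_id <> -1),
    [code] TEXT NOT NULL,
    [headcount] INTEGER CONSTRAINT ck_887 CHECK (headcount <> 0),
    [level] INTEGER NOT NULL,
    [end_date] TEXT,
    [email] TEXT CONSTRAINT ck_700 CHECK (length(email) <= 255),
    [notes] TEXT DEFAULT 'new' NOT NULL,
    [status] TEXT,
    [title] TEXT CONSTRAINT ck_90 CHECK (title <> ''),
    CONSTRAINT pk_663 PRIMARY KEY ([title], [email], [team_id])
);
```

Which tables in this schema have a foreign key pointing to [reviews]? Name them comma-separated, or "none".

- offices.location references reviews(grade).

offices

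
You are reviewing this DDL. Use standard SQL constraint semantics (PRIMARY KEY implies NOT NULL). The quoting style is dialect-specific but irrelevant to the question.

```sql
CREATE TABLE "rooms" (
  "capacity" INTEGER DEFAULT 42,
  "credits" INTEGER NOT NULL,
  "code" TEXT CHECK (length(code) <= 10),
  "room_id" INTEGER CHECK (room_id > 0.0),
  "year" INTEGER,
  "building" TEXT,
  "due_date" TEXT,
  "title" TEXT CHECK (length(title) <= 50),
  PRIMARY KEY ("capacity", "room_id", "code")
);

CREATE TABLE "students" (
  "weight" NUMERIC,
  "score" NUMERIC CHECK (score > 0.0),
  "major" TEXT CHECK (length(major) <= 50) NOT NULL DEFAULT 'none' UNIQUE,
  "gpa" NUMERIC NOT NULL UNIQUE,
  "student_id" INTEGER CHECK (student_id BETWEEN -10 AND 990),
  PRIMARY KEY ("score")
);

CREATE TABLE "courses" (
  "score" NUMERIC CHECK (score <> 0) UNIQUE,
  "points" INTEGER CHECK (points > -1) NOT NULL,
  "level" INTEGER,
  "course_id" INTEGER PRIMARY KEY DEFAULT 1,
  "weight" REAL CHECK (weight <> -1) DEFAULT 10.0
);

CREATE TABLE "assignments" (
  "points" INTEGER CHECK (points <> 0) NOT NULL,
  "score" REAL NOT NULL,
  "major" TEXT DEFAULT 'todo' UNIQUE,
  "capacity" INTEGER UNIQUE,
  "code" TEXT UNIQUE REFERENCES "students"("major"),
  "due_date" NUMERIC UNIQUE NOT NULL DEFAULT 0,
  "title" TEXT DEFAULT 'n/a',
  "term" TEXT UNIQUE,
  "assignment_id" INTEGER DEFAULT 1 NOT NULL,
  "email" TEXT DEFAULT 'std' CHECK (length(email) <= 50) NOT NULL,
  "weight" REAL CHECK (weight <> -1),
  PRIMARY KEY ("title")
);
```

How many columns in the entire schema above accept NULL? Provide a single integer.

rooms: 4 nullable (year, building, due_date, title — PK (capacity, room_id, code) and explicit NOT NULL columns excluded).
students: 2 nullable (weight, student_id — PK (score) and explicit NOT NULL columns excluded).
courses: 3 nullable (score, level, weight — PK (course_id) and explicit NOT NULL columns excluded).
assignments: 5 nullable (major, capacity, code, term, weight — PK (title) and explicit NOT NULL columns excluded).
Total: 4 + 2 + 3 + 5 = 14.

14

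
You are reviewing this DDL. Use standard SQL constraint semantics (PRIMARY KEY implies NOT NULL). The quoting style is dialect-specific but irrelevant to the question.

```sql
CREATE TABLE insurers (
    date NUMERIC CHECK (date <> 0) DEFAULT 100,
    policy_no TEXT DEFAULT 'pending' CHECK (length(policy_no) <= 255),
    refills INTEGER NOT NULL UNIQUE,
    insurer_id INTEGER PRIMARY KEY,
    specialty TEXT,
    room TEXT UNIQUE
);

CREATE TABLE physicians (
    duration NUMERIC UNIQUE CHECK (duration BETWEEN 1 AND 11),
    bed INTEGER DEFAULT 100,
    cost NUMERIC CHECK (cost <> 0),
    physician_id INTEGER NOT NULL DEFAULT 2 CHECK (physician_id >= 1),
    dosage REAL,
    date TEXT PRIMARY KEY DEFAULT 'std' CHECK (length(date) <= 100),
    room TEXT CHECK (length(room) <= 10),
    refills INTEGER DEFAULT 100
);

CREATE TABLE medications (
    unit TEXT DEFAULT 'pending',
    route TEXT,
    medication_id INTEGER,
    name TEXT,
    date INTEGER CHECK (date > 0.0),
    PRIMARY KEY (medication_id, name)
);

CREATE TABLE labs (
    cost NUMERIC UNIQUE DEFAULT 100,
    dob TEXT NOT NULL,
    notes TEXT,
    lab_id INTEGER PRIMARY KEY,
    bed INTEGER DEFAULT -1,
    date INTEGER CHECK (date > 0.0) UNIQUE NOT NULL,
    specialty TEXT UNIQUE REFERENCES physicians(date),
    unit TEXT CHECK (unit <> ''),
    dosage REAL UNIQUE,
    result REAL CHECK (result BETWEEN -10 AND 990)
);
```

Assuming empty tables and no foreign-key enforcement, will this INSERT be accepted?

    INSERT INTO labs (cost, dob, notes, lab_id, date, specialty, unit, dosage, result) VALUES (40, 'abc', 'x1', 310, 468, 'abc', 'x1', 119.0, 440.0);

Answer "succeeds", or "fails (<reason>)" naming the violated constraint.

NOT NULL columns: date is supplied; dob is supplied; lab_id is supplied.
CHECK constraints: 468 satisfies (date > 0.0); 'x1' satisfies (unit <> ''); 440.0 satisfies (result BETWEEN -10 AND 990).
No constraint is violated.

succeeds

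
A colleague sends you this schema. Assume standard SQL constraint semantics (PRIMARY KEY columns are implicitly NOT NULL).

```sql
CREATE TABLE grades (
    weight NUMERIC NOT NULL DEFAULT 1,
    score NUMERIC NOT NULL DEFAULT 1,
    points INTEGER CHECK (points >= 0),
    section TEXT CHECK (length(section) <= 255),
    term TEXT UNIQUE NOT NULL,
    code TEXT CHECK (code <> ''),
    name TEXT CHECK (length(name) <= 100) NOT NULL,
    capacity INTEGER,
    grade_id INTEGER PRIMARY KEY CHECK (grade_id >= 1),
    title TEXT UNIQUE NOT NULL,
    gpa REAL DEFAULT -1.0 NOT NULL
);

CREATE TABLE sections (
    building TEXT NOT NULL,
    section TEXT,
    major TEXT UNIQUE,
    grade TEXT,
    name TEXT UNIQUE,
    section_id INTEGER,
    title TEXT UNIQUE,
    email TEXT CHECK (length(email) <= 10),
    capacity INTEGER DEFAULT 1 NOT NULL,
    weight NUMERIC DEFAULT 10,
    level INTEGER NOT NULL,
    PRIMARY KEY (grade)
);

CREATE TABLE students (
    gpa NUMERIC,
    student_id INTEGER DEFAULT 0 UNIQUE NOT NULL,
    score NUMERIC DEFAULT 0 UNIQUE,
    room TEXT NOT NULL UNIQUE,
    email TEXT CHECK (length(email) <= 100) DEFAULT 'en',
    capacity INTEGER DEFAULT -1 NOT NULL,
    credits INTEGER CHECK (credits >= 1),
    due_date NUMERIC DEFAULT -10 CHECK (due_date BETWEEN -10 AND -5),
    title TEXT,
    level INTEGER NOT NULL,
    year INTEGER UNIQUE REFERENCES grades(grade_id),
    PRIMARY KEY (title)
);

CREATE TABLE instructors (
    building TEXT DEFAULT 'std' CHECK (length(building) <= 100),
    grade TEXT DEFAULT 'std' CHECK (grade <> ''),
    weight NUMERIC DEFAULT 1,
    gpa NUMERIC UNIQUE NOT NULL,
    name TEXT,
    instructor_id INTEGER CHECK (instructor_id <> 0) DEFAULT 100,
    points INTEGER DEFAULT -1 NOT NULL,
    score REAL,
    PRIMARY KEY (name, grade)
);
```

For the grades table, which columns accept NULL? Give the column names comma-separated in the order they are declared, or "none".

- weight: declared NOT NULL → not nullable.
- score: declared NOT NULL → not nullable.
- points: CHECK does not forbid NULL (a CHECK constraint passes when its expression is NULL) → nullable.
- section: CHECK does not forbid NULL (a CHECK constraint passes when its expression is NULL) → nullable.
- term: declared NOT NULL → not nullable.
- code: CHECK does not forbid NULL (a CHECK constraint passes when its expression is NULL) → nullable.
- name: declared NOT NULL → not nullable.
- capacity: no NOT NULL constraint applies → nullable.
- grade_id: part of the PRIMARY KEY, which implies NOT NULL → not nullable.
- title: declared NOT NULL → not nullable.
- gpa: declared NOT NULL → not nullable.

points, section, code, capacity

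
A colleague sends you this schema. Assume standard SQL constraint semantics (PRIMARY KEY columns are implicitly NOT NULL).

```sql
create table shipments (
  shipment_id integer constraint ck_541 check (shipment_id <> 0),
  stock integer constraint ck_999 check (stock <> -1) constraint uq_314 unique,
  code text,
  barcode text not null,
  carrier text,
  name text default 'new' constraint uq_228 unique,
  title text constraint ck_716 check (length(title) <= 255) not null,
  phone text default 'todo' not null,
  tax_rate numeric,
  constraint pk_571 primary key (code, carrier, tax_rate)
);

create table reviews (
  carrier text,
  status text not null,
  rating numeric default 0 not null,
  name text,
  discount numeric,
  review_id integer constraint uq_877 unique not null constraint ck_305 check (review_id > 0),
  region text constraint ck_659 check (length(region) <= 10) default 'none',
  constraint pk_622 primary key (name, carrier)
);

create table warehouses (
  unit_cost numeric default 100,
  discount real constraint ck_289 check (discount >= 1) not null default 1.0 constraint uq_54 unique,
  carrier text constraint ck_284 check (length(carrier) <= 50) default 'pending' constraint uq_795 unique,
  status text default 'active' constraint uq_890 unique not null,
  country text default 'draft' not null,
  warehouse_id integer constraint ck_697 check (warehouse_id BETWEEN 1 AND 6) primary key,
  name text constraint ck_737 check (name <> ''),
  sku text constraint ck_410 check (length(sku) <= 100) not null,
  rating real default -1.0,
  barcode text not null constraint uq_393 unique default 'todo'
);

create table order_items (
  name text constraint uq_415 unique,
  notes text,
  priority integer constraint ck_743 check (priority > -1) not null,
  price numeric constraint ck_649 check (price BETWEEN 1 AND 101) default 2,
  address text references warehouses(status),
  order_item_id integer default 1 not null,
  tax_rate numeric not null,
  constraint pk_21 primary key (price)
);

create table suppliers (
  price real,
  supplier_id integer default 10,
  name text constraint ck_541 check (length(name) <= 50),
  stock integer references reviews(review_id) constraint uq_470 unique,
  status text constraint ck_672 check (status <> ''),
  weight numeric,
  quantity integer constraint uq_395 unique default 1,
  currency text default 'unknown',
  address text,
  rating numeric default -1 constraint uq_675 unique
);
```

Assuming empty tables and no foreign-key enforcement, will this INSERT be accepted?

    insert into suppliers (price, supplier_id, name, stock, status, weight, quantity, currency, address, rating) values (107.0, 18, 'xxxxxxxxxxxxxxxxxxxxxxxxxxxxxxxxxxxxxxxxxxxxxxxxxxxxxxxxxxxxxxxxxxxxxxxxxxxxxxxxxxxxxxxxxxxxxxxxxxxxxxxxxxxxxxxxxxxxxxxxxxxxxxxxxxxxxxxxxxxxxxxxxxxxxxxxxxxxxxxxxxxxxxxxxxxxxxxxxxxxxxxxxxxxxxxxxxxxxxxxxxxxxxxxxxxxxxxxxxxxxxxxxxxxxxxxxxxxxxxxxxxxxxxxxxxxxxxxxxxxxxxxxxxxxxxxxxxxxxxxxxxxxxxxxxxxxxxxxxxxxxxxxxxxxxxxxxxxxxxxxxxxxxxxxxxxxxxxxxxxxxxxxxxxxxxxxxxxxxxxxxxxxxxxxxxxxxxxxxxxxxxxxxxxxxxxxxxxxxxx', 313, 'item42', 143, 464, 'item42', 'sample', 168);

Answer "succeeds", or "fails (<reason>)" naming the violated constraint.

The value 'xxxxxxxxxxxxxxxxxxxxxxxxxxxxxxxxxxxxxxxxxxxxxxxxxxxxxxxxxxxxxxxxxxxxxxxxxxxxxxxxxxxxxxxxxxxxxxxxxxxxxxxxxxxxxxxxxxxxxxxxxxxxxxxxxxxxxxxxxxxxxxxxxxxxxxxxxxxxxxxxxxxxxxxxxxxxxxxxxxxxxxxxxxxxxxxxxxxxxxxxxxxxxxxxxxxxxxxxxxxxxxxxxxxxxxxxxxxxxxxxxxxxxxxxxxxxxxxxxxxxxxxxxxxxxxxxxxxxxxxxxxxxxxxxxxxxxxxxxxxxxxxxxxxxxxxxxxxxxxxxxxxxxxxxxxxxxxxxxxxxxxxxxxxxxxxxxxxxxxxxxxxxxxxxxxxxxxxxxxxxxxxxxxxxxxxxxxxxxxxx' for name violates CHECK (length(name) <= 50).

fails (CHECK on name)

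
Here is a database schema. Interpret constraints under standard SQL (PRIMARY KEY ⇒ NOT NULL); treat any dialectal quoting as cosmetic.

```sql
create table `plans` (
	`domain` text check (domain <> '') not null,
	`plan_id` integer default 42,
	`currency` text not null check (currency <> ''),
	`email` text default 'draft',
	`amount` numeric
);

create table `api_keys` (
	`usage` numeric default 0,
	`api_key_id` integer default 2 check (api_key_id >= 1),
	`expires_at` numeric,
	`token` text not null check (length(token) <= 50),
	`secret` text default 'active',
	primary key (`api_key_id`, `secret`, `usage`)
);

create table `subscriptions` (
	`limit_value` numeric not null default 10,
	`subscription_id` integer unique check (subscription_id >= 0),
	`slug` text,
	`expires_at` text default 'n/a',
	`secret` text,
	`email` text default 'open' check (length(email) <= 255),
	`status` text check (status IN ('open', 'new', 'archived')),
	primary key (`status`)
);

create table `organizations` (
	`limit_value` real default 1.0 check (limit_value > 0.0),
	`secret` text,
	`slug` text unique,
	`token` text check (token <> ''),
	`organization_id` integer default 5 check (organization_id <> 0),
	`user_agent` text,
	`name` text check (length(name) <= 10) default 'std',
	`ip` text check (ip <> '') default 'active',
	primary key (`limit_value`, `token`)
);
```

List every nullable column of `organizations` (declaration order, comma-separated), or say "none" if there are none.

- limit_value: part of the PRIMARY KEY, which implies NOT NULL → not nullable.
- secret: no NOT NULL constraint applies → nullable.
- slug: UNIQUE does not imply NOT NULL → nullable.
- token: part of the PRIMARY KEY, which implies NOT NULL → not nullable.
- organization_id: CHECK does not forbid NULL (a CHECK constraint passes when its expression is NULL) → nullable.
- user_agent: no NOT NULL constraint applies → nullable.
- name: CHECK does not forbid NULL (a CHECK constraint passes when its expression is NULL) → nullable.
- ip: CHECK does not forbid NULL (a CHECK constraint passes when its expression is NULL) → nullable.

secret, slug, organization_id, user_agent, name, ip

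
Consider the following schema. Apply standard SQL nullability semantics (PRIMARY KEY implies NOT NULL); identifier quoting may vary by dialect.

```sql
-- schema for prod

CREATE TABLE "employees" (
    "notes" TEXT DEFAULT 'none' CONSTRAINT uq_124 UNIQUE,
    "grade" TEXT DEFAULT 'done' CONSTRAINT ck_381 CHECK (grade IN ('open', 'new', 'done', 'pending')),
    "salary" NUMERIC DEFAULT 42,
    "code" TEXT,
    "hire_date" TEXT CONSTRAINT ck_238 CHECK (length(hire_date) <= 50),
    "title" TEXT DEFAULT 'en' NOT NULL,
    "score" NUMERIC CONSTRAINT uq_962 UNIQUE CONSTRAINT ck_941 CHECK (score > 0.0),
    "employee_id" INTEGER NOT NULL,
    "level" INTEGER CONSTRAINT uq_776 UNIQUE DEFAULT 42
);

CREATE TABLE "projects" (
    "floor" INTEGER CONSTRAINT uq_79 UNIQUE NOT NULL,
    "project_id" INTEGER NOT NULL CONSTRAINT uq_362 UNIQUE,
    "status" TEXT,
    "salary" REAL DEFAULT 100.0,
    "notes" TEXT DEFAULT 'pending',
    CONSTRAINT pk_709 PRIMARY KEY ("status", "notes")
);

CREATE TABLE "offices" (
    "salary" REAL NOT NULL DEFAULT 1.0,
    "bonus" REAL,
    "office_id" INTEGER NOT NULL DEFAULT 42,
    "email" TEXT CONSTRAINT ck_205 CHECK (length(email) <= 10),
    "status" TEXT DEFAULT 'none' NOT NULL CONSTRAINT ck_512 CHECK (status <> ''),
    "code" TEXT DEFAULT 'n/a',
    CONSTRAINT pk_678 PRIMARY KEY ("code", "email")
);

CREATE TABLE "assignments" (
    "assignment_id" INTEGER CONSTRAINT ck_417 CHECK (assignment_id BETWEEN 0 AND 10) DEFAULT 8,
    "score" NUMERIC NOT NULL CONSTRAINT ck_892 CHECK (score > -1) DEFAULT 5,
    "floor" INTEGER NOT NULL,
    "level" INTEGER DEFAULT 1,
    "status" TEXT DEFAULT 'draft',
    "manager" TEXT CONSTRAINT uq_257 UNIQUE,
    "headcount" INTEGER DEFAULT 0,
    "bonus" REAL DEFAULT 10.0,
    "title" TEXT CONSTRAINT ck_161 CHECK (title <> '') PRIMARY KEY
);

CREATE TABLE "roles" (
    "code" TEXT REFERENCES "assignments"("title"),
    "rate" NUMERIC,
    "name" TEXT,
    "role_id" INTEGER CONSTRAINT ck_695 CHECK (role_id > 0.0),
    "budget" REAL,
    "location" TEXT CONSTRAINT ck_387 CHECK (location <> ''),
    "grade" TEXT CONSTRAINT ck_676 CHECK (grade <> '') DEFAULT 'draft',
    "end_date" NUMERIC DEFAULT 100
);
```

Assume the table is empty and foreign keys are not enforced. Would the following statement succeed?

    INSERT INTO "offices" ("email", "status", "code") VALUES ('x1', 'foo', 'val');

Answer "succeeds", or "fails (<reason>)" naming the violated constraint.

NOT NULL columns: code is supplied; email is supplied; office_id defaults to 42; salary defaults to 1.0; status is supplied.
CHECK constraints: 'x1' satisfies (length(email) <= 10); 'foo' satisfies (status <> '').
No constraint is violated.

succeeds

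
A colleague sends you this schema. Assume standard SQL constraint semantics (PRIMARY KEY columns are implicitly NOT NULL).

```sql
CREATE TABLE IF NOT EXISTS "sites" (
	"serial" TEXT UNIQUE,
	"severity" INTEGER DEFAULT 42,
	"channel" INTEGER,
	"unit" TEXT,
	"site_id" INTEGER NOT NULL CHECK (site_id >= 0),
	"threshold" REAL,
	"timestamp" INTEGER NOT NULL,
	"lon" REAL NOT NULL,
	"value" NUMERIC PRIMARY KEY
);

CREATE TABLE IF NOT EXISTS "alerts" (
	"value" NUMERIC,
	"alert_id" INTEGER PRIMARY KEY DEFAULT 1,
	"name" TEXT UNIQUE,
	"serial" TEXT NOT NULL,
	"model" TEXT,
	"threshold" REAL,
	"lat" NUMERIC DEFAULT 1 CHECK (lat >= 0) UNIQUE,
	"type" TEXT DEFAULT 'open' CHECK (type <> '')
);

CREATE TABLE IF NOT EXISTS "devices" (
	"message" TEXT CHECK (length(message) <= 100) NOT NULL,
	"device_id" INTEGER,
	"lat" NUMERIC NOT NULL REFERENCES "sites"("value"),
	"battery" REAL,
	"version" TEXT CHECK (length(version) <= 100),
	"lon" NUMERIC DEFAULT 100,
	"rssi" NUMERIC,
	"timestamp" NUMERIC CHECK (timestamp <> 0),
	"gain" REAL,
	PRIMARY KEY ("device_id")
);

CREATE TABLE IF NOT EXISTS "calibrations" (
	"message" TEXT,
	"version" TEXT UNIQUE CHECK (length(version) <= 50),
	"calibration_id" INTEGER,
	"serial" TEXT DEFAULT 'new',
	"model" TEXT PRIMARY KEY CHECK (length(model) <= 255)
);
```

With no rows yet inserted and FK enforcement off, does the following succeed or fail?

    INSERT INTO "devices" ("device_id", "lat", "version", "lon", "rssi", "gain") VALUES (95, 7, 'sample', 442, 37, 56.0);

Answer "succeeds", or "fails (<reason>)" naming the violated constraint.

message is omitted from the column list and has no DEFAULT, so it would receive NULL.
But message is declared NOT NULL.

fails (NOT NULL on message)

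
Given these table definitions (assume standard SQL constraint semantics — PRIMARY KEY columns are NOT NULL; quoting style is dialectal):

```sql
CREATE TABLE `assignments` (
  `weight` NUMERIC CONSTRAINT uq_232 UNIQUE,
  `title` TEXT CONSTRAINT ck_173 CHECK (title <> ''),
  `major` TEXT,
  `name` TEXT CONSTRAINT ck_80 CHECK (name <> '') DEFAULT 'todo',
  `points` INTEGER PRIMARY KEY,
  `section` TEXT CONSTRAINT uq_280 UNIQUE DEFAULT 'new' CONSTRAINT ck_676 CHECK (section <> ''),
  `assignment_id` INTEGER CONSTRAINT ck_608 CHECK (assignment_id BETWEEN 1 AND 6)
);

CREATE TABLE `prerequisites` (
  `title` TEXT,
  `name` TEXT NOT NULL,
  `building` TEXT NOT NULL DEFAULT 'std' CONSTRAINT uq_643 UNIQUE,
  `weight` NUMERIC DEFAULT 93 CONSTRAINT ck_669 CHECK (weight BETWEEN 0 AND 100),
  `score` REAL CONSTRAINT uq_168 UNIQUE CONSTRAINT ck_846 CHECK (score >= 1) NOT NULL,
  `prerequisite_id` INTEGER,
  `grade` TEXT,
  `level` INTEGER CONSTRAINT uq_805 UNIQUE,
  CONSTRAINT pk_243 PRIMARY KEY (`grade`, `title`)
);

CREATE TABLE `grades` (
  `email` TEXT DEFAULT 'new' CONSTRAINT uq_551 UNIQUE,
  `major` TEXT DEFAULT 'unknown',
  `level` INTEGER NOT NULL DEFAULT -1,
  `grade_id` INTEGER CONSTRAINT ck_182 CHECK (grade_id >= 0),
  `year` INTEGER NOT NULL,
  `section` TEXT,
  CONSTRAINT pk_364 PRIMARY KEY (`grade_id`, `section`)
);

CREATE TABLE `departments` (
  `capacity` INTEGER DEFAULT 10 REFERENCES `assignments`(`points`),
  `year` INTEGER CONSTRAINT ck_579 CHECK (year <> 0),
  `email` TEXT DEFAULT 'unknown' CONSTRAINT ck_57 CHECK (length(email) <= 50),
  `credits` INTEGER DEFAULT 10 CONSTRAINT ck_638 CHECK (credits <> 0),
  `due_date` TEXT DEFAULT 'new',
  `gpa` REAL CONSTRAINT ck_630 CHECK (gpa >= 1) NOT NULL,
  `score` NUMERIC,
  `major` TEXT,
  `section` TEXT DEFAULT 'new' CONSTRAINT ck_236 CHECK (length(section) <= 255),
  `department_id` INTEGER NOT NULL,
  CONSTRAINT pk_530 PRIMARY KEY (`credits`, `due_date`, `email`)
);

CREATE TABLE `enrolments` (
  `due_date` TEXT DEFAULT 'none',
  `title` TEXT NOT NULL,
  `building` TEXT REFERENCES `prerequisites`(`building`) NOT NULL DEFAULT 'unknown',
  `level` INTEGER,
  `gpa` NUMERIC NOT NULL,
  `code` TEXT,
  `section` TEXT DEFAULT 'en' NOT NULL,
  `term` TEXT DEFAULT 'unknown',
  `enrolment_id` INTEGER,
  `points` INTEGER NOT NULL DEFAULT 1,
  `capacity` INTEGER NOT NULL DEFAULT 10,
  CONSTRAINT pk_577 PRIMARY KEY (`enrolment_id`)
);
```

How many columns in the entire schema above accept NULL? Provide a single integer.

assignments: 6 nullable (weight, title, major, name, section, assignment_id — PK (points) and explicit NOT NULL columns excluded).
prerequisites: 3 nullable (weight, prerequisite_id, level — PK (grade, title) and explicit NOT NULL columns excluded).
grades: 2 nullable (email, major — PK (grade_id, section) and explicit NOT NULL columns excluded).
departments: 5 nullable (capacity, year, score, major, section — PK (credits, due_date, email) and explicit NOT NULL columns excluded).
enrolments: 4 nullable (due_date, level, code, term — PK (enrolment_id) and explicit NOT NULL columns excluded).
Total: 6 + 3 + 2 + 5 + 4 = 20.

20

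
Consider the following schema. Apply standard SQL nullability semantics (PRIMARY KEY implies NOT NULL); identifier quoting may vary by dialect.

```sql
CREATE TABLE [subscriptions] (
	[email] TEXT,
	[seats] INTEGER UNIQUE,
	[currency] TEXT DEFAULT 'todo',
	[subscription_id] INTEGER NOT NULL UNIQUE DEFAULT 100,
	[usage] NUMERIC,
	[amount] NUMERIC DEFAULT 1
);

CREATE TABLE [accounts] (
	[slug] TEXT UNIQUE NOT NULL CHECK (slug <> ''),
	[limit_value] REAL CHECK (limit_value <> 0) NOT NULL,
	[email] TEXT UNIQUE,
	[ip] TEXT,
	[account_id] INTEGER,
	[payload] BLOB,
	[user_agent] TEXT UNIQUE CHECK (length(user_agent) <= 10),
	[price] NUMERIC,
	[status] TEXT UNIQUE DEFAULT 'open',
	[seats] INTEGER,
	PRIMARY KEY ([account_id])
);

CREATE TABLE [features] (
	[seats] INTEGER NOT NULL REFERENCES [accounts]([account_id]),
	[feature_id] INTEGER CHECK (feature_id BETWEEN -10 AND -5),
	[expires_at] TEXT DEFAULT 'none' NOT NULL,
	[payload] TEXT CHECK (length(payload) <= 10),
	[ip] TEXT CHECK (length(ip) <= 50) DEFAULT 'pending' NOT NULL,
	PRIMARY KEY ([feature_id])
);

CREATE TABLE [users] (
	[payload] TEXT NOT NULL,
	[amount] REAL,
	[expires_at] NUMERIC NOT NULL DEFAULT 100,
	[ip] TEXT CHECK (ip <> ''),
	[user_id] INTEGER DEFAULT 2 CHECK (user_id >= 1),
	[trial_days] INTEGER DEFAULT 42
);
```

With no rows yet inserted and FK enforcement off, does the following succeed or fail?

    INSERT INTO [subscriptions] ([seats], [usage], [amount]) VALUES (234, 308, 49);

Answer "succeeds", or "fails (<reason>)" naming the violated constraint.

NOT NULL columns: subscription_id defaults to 100.
No constraint is violated.

succeeds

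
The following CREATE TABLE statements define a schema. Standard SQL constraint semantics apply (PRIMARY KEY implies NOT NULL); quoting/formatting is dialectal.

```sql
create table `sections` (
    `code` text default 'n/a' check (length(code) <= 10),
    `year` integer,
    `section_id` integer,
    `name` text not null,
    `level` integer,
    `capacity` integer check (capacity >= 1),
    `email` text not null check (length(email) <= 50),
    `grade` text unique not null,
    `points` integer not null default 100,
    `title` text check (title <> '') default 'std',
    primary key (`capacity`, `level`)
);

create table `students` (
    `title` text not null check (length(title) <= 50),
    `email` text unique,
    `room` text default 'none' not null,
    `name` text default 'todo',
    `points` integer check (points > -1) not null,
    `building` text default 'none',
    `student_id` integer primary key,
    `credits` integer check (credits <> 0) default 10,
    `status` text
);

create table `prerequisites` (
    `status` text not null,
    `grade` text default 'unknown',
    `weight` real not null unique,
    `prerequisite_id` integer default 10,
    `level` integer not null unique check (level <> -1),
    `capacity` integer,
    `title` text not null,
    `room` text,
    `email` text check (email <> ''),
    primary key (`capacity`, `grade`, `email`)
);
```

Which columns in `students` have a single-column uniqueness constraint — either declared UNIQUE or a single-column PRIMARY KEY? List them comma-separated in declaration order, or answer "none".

email, student_id

- title: no UNIQUE or single-column PK constraint.
- email: declared UNIQUE → unique.
- room: no UNIQUE or single-column PK constraint.
- name: no UNIQUE or single-column PK constraint.
- points: no UNIQUE or single-column PK constraint.
- building: no UNIQUE or single-column PK constraint.
- student_id: single-column PRIMARY KEY → unique.
- credits: no UNIQUE or single-column PK constraint.
- status: no UNIQUE or single-column PK constraint.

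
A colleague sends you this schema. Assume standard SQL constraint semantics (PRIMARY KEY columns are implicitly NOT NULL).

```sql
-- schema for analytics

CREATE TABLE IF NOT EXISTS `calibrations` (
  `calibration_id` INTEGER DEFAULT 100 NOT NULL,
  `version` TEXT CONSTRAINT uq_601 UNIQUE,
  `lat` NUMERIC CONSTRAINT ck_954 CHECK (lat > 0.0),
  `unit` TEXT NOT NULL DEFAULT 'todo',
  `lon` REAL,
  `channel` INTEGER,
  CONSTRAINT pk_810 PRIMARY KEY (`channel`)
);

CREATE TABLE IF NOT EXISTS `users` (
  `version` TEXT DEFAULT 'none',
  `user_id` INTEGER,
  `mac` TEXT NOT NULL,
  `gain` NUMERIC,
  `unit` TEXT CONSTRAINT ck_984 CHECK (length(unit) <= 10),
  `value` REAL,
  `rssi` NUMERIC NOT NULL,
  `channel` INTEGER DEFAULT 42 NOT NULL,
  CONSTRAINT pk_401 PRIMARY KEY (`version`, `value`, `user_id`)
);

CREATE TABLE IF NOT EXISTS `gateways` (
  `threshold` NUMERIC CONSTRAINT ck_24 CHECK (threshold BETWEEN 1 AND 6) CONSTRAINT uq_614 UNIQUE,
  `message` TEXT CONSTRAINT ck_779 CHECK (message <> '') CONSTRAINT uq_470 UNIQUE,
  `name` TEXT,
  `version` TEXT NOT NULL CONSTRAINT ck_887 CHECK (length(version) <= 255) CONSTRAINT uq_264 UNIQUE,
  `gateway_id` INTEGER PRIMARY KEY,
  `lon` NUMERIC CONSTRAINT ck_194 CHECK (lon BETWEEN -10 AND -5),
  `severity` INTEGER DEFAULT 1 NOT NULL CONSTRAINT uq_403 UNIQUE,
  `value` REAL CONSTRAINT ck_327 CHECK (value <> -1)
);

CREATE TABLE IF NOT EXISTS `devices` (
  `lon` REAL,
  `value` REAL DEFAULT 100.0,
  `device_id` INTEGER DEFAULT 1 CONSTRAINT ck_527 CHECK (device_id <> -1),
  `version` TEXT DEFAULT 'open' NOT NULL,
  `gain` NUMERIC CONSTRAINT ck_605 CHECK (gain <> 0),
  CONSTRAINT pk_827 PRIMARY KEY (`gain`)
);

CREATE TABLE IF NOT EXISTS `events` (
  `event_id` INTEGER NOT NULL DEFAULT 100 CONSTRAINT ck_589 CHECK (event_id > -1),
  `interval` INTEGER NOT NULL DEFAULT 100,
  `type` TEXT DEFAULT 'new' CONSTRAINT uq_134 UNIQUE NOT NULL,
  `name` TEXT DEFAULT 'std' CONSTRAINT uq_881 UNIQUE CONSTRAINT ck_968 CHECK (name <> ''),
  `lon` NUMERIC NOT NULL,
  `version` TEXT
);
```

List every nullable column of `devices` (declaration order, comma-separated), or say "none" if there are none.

- lon: no NOT NULL constraint applies → nullable.
- value: DEFAULT only fills an omitted column; an explicit NULL is still allowed → nullable.
- device_id: CHECK does not forbid NULL (a CHECK constraint passes when its expression is NULL) → nullable.
- version: declared NOT NULL → not nullable.
- gain: part of the PRIMARY KEY, which implies NOT NULL → not nullable.

lon, value, device_id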